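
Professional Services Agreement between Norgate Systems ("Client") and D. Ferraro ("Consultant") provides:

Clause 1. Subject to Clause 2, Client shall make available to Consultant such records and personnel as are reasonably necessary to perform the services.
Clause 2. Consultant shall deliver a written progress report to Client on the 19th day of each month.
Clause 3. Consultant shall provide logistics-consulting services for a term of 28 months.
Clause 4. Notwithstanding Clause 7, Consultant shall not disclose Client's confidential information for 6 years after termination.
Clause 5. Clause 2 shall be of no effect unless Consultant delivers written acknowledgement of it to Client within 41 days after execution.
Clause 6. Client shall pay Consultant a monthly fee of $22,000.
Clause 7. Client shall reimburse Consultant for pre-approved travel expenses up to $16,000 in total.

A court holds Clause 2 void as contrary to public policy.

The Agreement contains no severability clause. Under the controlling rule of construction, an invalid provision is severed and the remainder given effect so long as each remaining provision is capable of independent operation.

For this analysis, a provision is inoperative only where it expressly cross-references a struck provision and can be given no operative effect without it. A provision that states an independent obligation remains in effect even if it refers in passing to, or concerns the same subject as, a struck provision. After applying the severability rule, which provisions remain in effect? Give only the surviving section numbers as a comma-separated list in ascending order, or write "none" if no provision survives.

Clause 2 is struck. Clause 5 operates only by reference to Clause 2, so it falls with Clause 2. Although Clause 1 refers to Clause 2, its operative terms do not depend on Clause 2, so it remains in effect. With no severability clause, the stated default rule severs what cannot stand and enforces each remaining provision that can operate on its own. That leaves Clause 1, Clause 3, Clause 4, Clause 6, and Clause 7 in effect.

1, 3, 4, 6, 7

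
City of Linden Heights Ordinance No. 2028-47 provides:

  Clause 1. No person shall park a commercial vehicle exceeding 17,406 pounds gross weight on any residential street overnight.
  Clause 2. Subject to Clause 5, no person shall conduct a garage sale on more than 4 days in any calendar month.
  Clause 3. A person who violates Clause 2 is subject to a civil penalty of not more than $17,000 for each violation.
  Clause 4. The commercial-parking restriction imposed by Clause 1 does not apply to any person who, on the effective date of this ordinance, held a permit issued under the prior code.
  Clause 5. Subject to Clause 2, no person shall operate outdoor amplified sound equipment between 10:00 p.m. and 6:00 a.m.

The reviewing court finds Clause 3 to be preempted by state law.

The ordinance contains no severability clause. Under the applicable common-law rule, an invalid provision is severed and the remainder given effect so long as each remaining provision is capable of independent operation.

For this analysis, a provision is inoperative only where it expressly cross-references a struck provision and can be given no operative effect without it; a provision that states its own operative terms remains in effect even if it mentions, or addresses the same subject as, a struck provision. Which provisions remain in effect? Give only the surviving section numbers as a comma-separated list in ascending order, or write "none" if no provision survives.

Clause 3 is struck. Nothing else in the ordinance is defined by reference to Clause 3. Under the stated default rule, only provisions that cannot operate independently fall away; the rest are enforced. That leaves Clause 1, Clause 2, Clause 4, and Clause 5 in effect.

1, 2, 4, 5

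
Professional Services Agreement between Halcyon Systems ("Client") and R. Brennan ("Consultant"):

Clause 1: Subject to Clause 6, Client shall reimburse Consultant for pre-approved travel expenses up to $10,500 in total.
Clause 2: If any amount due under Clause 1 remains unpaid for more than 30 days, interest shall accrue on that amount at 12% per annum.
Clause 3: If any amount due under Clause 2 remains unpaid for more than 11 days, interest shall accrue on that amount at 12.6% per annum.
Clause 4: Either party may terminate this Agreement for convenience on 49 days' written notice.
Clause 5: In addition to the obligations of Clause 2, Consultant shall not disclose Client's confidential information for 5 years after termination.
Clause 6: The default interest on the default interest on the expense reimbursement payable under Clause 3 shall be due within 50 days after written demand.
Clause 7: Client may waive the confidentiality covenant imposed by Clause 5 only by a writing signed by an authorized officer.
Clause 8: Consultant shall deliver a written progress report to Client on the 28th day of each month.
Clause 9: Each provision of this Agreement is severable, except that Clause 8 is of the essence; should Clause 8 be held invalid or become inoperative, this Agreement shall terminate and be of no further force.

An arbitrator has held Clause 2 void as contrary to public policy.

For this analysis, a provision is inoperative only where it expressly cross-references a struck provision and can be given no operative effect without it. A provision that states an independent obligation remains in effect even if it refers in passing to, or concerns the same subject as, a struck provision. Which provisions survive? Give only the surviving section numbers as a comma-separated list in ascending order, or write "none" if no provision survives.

1, 4, 5, 7, 8, 9

Clause 2 is struck. Clause 3 has no operative effect of its own apart from Clause 2 and is therefore inoperative. Clause 6 operates only by reference to Clause 3, so it falls with Clause 3. Clause 1 mentions Clause 6 but its own obligation stands independently of Clause 6, so Clause 1 is not affected. Although Clause 5 refers to Clause 2, its operative terms do not depend on Clause 2, so it remains in effect. Clause 9 makes Clause 8 an essential term, but Clause 8 is unaffected, so the severability proviso in Clause 9 preserves the remaining provisions. The provisions still in force are Clause 1, Clause 4, Clause 5, Clause 7, Clause 8, and Clause 9.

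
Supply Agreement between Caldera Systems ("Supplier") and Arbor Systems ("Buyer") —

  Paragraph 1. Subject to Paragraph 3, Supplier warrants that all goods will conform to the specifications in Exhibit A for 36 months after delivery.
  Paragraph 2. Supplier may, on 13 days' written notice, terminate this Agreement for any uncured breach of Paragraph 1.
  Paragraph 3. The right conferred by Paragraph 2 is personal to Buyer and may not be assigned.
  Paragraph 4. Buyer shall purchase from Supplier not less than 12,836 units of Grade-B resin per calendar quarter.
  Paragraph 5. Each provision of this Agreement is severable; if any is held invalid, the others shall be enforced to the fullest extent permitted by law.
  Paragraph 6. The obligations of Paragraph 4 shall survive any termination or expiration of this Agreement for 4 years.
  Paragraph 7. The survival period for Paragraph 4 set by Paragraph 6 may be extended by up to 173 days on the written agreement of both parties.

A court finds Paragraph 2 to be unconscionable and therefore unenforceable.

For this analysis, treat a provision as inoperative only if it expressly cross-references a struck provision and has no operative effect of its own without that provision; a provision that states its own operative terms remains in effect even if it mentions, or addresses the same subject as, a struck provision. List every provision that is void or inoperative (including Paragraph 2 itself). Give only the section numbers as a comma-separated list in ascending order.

2, 3

Paragraph 2 is struck. The only function of Paragraph 3 is the non-assignment of Paragraph 2, so it cannot stand once Paragraph 2 is removed. Paragraph 1 mentions Paragraph 3 but its own obligation stands independently of Paragraph 3, so Paragraph 1 is not affected. Paragraph 5 is a severability clause and preserves every provision that can still be given independent effect. Paragraph 1, Paragraph 4, Paragraph 5, Paragraph 6, and Paragraph 7 remain in effect.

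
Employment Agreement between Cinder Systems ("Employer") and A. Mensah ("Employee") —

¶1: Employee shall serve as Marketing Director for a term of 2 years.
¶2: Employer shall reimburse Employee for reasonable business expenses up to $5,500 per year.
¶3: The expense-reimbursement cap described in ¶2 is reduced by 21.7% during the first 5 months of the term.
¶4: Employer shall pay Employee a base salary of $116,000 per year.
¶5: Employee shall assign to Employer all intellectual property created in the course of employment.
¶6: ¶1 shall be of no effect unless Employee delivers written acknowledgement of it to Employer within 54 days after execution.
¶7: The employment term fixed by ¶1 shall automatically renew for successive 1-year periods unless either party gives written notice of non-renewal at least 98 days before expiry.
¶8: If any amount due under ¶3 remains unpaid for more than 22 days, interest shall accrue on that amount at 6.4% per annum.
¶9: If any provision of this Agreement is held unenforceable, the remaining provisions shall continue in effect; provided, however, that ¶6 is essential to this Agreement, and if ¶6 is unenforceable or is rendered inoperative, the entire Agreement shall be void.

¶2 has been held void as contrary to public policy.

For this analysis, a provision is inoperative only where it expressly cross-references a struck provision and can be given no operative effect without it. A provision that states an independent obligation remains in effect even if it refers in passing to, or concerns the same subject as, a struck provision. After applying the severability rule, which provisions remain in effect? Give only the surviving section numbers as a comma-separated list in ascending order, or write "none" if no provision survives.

¶2 is struck. The whole of ¶3 is the introductory reduction to the expense-reimbursement cap, defined by reference to ¶2, so ¶3 cannot stand once ¶2 is removed. ¶8 does nothing except set the default interest on the introductory reduction to the expense-reimbursement cap by reference to ¶3; with ¶3 gone it has no independent effect and is inoperative. ¶9 makes ¶6 an essential term, but ¶6 is unaffected, so the severability proviso in ¶9 preserves the remaining provisions. ¶1, ¶4, ¶5, ¶6, ¶7, and ¶9 remain in effect.

1, 4, 5, 6, 7, 9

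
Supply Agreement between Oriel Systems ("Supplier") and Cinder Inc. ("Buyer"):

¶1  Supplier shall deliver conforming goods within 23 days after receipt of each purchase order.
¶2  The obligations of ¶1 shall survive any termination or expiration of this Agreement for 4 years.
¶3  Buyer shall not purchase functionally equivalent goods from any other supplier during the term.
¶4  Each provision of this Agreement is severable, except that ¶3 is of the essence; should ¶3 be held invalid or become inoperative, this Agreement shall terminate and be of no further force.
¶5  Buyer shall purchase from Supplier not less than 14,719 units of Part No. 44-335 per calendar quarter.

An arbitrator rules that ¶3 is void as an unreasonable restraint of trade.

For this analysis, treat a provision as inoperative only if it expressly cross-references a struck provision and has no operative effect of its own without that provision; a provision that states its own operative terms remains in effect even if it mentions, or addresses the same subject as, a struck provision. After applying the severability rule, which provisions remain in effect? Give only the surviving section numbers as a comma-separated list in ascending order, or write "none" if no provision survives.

¶3 is struck. Nothing else in the Agreement is defined by reference to ¶3. ¶4 makes ¶3 an essential term, and ¶3 is the provision held invalid; under ¶4, the entire Agreement is therefore void. No provision of the Agreement survives.

none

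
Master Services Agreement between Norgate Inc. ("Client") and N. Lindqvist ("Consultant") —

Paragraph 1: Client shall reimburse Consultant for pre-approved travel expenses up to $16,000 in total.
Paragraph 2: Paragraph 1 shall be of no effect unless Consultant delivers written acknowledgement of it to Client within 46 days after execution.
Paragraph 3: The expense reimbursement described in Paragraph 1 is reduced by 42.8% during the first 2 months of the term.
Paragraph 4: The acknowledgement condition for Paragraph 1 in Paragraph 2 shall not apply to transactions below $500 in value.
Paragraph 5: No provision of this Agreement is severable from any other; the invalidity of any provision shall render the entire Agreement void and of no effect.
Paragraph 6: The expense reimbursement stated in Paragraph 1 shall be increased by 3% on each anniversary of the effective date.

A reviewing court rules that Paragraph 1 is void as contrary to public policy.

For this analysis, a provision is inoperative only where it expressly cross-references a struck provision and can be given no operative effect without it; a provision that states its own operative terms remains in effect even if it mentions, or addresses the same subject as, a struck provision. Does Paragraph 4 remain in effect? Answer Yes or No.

No

Paragraph 1 is struck. Paragraph 2 has no operative effect of its own apart from Paragraph 1 and is therefore inoperative. Paragraph 3 has no operative effect of its own apart from Paragraph 1 and is therefore inoperative. Paragraph 6 operates only by reference to Paragraph 1, so it falls with Paragraph 1. Paragraph 4 operates only by reference to Paragraph 2, so it falls with Paragraph 2. Paragraph 5 provides that the Agreement is not severable, so the invalidity of any one provision voids the entire Agreement. No provision of the Agreement survives. Paragraph 4 is among the inoperative provisions, so the answer is no.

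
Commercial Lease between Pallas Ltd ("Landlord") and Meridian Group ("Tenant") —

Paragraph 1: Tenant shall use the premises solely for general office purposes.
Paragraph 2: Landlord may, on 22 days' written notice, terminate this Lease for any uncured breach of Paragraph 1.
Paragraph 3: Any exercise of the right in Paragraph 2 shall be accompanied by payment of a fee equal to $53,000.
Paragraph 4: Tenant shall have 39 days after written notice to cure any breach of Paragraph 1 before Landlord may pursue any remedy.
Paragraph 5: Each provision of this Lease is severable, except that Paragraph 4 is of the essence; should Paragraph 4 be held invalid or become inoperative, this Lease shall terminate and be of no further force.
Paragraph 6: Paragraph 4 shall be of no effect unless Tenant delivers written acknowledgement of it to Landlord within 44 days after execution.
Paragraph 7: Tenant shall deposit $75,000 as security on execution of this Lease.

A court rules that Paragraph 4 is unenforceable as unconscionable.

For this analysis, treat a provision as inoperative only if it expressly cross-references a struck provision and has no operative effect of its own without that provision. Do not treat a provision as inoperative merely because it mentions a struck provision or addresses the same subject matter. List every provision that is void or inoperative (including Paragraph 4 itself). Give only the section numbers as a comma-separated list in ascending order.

Paragraph 4 is struck. The only function of Paragraph 6 is the acknowledgement condition for Paragraph 4, so it cannot stand once Paragraph 4 is removed. Paragraph 5 makes Paragraph 4 an essential term, and Paragraph 4 is the provision held invalid; under Paragraph 5, the entire Lease is therefore void. No provision of the Lease survives.

1, 2, 3, 4, 5, 6, 7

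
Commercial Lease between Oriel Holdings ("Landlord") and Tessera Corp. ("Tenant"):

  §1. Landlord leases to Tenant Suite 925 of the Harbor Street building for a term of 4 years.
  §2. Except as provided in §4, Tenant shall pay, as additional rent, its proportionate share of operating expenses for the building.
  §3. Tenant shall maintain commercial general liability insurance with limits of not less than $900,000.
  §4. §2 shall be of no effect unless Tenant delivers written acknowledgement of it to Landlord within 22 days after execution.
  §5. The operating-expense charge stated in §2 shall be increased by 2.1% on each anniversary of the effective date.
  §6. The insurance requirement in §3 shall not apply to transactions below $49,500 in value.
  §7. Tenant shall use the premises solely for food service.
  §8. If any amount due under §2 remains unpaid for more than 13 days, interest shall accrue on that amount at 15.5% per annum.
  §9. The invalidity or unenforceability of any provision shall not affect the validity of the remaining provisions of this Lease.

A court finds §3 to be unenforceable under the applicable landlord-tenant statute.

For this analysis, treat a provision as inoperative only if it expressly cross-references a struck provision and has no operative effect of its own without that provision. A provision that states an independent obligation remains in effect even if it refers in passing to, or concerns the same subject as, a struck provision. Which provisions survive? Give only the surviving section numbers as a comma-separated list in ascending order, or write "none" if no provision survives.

1, 2, 4, 5, 7, 8, 9

§3 is struck. §6 does nothing except set the carve-out from the insurance requirement by reference to §3; with §3 gone it has no independent effect and is inoperative. §9 is a severability clause and preserves every provision that can still be given independent effect. §1, §2, §4, §5, §7, §8, and §9 remain in effect.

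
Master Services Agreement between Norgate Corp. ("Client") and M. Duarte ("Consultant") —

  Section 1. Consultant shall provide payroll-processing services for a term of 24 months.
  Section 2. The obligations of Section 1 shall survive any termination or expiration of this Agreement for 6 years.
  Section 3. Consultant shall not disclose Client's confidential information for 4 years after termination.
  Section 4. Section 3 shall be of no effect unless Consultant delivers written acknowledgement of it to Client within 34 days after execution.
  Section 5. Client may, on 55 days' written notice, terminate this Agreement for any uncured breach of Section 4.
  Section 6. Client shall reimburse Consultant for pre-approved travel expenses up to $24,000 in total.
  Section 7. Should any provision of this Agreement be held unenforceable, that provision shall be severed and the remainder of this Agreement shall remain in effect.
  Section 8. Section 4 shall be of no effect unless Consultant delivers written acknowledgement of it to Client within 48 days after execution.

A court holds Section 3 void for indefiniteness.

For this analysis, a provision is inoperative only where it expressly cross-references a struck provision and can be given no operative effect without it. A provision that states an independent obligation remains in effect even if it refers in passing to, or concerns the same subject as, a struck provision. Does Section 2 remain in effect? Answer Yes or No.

Yes

Section 3 is struck. Section 4 merely fixes the acknowledgement condition for Section 3; with Section 3 gone it has nothing to operate on and falls away. Section 5 has no operative effect of its own apart from Section 4 and is therefore inoperative. Section 8 has no operative effect of its own apart from Section 4 and is therefore inoperative. Under the severability clause in Section 7, the remaining provisions continue in force. The provisions still in force are Section 1, Section 2, Section 6, and Section 7. Section 2 is among the surviving provisions, so the answer is yes.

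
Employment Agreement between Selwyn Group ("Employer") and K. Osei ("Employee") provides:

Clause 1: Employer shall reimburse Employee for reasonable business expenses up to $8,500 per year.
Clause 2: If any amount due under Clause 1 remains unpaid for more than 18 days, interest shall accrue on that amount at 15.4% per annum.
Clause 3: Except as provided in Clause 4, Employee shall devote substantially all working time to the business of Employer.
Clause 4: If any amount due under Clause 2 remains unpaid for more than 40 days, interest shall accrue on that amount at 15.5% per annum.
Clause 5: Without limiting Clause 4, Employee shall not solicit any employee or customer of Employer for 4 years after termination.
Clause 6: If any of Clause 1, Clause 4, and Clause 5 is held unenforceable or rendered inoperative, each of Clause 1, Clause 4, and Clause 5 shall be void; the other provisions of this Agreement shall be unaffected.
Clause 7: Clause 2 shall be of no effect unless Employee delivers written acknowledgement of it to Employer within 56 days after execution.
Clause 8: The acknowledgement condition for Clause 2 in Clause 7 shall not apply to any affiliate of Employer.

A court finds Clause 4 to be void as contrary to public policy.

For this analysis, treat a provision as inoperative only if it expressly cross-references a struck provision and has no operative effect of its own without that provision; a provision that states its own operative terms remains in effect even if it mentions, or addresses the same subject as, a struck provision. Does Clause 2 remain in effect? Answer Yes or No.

Clause 4 is struck. Clause 3 mentions Clause 4 but its own obligation stands independently of Clause 4, so Clause 3 is not affected. Nothing else in the Agreement is defined by reference to Clause 4. Clause 6 declares Clause 1, Clause 4, and Clause 5 mutually dependent; since one of them has fallen, all of them are of no effect. That brings down Clause 1 and Clause 5 as well. Clause 2, Clause 7, and Clause 8 in turn depend solely on a provision now struck and likewise fall. The remainder continues in force under Clause 6. The provisions still in force are Clause 3 and Clause 6. Clause 2 is among the inoperative provisions, so the answer is no.

No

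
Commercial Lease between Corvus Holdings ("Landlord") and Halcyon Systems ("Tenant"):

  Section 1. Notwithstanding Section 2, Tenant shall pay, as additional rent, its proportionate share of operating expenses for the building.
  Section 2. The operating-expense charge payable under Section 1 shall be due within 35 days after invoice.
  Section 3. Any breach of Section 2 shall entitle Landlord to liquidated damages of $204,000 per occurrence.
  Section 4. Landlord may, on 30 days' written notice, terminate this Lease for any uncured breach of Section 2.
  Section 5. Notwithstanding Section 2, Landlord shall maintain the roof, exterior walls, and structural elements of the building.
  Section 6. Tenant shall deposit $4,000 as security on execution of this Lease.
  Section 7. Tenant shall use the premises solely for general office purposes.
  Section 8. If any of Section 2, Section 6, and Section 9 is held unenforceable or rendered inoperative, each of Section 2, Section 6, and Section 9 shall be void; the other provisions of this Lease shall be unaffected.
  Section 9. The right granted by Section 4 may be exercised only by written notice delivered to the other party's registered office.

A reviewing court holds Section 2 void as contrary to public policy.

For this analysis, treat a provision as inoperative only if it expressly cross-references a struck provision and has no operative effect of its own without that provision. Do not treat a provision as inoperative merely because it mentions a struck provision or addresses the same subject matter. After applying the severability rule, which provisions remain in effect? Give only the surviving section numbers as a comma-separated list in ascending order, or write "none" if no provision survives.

1, 5, 7, 8

Section 2 is struck. Section 3 operates only by reference to Section 2, so it falls with Section 2. Section 4 has no operative effect of its own apart from Section 2 and is therefore inoperative. The only function of Section 9 is the notice requirement for Section 4, so it cannot stand once Section 4 is removed. Section 1 mentions Section 2 but its own obligation stands independently of Section 2, so Section 1 is not affected. Section 5 mentions Section 2 but its own obligation stands independently of Section 2, so Section 5 is not affected. Section 8 declares Section 2, Section 6, and Section 9 mutually dependent; since one of them has fallen, all of them are of no effect. That brings down Section 6 as well. The remainder continues in force under Section 8. That leaves Section 1, Section 5, Section 7, and Section 8 in effect.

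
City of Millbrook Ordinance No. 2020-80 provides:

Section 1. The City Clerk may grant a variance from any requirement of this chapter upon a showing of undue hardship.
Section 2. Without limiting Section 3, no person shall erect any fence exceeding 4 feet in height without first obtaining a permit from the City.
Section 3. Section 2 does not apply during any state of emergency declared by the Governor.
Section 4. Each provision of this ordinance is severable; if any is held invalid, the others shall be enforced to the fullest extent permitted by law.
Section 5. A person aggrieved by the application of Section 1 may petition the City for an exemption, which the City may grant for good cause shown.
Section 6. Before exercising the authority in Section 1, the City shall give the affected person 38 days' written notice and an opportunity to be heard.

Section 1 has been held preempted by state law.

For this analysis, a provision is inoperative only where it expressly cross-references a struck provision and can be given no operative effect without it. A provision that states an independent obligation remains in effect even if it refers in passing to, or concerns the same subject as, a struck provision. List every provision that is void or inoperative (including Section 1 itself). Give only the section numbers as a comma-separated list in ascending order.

Section 1 is struck. The only function of Section 5 is the exemption procedure for Section 1, so it cannot stand once Section 1 is removed. Section 6 has no operative effect of its own apart from Section 1 and is therefore inoperative. Section 4 is a severability clause and preserves every provision that can still be given independent effect. The provisions still in force are Section 2, Section 3, and Section 4.

1, 5, 6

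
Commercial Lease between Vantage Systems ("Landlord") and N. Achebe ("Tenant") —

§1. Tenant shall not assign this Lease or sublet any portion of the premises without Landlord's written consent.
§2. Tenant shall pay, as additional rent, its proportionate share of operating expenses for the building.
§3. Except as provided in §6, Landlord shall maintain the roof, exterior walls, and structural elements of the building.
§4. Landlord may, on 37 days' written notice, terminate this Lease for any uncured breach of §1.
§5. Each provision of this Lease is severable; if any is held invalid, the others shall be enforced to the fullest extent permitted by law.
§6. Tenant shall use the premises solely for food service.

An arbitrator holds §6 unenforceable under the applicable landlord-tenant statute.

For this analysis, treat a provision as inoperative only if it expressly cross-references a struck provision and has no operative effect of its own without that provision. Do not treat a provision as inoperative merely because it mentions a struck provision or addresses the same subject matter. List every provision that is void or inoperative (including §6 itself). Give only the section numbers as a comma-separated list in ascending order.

§6 is struck. §3 mentions §6 but its own obligation stands independently of §6, so §3 is not affected. Nothing else in the Lease is defined by reference to §6. §5 is a severability clause and preserves every provision that can still be given independent effect. That leaves §1, §2, §3, §4, and §5 in effect.

6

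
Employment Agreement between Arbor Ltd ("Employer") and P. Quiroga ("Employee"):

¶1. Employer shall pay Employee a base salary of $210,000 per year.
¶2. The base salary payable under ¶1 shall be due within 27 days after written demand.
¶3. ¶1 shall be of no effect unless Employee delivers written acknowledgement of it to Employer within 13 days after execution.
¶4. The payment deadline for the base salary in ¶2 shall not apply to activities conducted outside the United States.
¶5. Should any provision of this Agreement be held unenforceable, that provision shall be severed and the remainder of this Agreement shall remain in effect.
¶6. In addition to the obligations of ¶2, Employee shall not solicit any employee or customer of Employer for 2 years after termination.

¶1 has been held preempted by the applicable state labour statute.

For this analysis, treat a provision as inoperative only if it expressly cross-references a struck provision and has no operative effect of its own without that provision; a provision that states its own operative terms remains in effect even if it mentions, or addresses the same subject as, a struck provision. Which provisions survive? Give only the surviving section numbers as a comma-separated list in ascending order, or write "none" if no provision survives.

¶1 is struck. The whole of ¶2 is the payment deadline for the base salary, defined by reference to ¶1, so ¶2 cannot stand once ¶1 is removed. ¶3 operates only by reference to ¶1, so it falls with ¶1. ¶4 does nothing except set the carve-out from the payment deadline for the base salary by reference to ¶2; with ¶2 gone it has no independent effect and is inoperative. ¶6 mentions ¶2 but its own obligation stands independently of ¶2, so ¶6 is not affected. ¶5 is a severability clause and preserves every provision that can still be given independent effect. That leaves ¶5 and ¶6 in effect.

5, 6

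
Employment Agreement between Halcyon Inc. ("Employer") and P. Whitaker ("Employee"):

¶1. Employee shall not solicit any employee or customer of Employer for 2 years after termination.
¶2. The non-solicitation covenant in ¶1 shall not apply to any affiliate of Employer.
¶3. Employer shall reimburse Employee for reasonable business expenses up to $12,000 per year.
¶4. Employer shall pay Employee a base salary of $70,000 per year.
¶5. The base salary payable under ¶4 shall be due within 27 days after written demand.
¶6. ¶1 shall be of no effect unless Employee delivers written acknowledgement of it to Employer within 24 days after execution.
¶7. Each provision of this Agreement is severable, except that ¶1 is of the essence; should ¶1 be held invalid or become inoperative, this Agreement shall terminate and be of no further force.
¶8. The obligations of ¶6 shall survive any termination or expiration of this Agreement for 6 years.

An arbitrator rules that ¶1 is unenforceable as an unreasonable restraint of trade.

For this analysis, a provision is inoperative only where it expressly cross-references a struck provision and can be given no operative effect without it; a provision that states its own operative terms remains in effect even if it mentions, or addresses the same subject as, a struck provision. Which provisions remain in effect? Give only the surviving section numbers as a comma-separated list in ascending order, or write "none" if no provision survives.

¶1 is struck. ¶2 operates only by reference to ¶1, so it falls with ¶1. ¶6 has no operative effect of its own apart from ¶1 and is therefore inoperative. ¶8 has no operative effect of its own apart from ¶6 and is therefore inoperative. ¶7 makes ¶1 an essential term, and ¶1 is the provision held invalid; under ¶7, the entire Agreement is therefore void. No provision of the Agreement survives.

none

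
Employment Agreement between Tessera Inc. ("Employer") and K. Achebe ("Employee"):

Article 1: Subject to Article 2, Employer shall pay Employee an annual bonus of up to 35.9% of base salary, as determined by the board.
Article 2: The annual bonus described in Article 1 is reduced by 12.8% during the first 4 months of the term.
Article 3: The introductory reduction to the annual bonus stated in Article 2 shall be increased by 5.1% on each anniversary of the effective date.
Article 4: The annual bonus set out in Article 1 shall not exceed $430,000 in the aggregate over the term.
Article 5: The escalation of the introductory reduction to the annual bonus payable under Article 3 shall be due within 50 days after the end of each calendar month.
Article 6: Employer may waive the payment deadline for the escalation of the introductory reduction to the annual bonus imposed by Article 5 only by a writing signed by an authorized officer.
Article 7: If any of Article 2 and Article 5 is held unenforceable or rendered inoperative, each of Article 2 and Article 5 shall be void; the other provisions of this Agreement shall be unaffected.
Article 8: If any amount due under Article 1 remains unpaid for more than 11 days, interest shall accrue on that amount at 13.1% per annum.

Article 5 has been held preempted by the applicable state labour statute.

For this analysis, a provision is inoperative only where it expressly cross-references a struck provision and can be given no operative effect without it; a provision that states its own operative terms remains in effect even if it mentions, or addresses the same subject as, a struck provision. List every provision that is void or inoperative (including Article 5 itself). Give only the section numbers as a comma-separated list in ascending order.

2, 3, 5, 6

Article 5 is struck. Article 6 operates only by reference to Article 5, so it falls with Article 5. Although Article 1 refers to Article 2, its operative terms do not depend on Article 2, so it remains in effect. Article 7 declares Article 2 and Article 5 mutually dependent; since one of them has fallen, all of them are of no effect. That brings down Article 2 as well. Article 3 in turn depends solely on a provision now struck and likewise falls. The remainder continues in force under Article 7. Article 1, Article 4, Article 7, and Article 8 remain in effect.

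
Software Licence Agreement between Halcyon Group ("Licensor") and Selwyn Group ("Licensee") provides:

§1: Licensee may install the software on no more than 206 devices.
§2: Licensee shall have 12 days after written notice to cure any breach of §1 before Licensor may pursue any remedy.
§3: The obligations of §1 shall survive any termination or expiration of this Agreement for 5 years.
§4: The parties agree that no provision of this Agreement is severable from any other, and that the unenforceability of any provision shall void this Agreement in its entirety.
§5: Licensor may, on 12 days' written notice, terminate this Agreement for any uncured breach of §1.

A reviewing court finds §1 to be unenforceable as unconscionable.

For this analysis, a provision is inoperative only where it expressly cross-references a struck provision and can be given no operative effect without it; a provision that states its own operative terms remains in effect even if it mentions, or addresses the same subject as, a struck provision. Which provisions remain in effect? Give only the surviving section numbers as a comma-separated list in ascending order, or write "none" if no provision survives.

none

§1 is struck. The only function of §2 is the cure period for breach of §1, so it cannot stand once §1 is removed. §3 operates only by reference to §1, so it falls with §1. §5 merely fixes the termination right for breach of §1; with §1 gone it has nothing to operate on and falls away. §4 provides that the Agreement is not severable, so the invalidity of any one provision voids the entire Agreement. No provision of the Agreement survives.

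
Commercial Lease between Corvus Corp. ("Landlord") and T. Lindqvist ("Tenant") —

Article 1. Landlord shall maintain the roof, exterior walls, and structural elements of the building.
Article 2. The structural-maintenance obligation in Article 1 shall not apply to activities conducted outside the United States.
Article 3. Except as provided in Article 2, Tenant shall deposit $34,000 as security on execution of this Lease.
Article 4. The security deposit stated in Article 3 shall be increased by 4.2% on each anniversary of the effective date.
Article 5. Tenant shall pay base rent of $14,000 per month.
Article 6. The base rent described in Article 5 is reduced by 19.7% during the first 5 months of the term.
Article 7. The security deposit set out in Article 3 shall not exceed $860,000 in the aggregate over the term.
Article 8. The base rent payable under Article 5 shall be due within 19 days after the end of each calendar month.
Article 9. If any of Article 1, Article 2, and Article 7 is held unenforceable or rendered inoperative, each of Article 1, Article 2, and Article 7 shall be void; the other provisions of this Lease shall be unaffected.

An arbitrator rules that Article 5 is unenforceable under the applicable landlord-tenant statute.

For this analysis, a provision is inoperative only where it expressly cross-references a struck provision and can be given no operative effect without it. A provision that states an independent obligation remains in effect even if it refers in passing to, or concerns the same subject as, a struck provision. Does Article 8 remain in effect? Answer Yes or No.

Article 5 is struck. Article 6 operates only by reference to Article 5, so it falls with Article 5. Article 8 has no operative effect of its own apart from Article 5 and is therefore inoperative. Article 9 ties Article 1, Article 2, and Article 7 together, but none of those is affected here; the remaining provisions continue in force under Article 9. Article 1, Article 2, Article 3, Article 4, Article 7, and Article 9 remain in effect. Article 8 is among the inoperative provisions, so the answer is no.

No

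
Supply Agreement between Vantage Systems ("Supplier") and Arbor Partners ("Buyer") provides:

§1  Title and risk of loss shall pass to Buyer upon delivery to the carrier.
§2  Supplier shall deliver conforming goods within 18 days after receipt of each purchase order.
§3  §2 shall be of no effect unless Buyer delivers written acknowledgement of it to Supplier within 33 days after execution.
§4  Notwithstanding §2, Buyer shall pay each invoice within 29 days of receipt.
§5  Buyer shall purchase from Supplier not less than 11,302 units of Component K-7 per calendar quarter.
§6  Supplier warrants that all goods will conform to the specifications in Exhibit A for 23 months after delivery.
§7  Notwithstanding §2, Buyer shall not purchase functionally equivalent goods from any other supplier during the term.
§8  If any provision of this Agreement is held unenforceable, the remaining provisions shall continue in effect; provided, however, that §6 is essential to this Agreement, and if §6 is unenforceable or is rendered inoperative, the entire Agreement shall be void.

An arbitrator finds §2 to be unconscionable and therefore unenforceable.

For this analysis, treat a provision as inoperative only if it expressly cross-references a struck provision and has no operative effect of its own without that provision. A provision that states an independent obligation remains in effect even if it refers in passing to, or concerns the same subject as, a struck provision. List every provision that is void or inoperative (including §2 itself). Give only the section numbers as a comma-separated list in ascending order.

2, 3

§2 is struck. §3 merely fixes the acknowledgement condition for §2; with §2 gone it has nothing to operate on and falls away. §4 mentions §2 but its own obligation stands independently of §2, so §4 is not affected. §7 mentions §2 but its own obligation stands independently of §2, so §7 is not affected. §8 makes §6 an essential term, but §6 is unaffected, so the severability proviso in §8 preserves the remaining provisions. §1, §4, §5, §6, §7, and §8 remain in effect.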